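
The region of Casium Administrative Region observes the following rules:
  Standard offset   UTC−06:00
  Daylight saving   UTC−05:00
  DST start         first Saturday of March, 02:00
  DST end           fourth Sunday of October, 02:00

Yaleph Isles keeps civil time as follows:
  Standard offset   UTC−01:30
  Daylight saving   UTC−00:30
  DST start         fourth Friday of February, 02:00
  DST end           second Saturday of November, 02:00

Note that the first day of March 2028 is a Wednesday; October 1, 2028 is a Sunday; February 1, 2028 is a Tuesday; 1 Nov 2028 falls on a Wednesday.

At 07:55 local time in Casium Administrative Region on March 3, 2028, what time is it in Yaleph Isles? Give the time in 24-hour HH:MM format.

1 March 2028 is a Wednesday, so the first Saturday is March 4.
1 October 2028 is a Sunday, so the first Sunday is October 1 and the fourth is October 22.
March 3, 2028 does not fall between 4 March and 22 October, so daylight saving is not in effect and Casium Administrative Region is at UTC−06:00.
07:55 Casium Administrative Region + 6h = 13:55 UTC.
1 February 2028 is a Tuesday, so the first Friday is February 4 and the fourth is February 25.
1 November 2028 is a Wednesday, so the first Saturday is November 4 and the second is November 11.
At the standard offset (UTC−01:30), 13:55 UTC − 1h30m = 12:25 Yaleph Isles standard time.
Daylight saving runs 25 February – 11 November; the standard-time date in Yaleph Isles, March 3, 2028, is inside that window, so Yaleph Isles is at UTC−00:30.
13:55 UTC − 0h30m = 13:25 Yaleph Isles.

13:25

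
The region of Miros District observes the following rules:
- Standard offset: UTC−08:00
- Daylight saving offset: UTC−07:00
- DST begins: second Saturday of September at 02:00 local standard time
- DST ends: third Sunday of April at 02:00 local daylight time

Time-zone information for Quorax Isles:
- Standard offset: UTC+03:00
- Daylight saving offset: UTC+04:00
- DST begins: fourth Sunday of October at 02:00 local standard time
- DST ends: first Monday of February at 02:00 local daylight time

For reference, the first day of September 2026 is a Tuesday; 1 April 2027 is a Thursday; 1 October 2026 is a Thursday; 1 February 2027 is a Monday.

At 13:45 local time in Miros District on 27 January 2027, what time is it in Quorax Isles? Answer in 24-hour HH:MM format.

1 September 2026 is a Tuesday, so the first Saturday is September 5 and the second is September 12.
1 April 2027 is a Thursday, so the first Sunday is April 4 and the third is April 18.
27 January 2027 falls between 12 September 2026 and 18 April 2027, so daylight saving is in effect and Miros District is at UTC−07:00.
13:45 Miros District + 7h = 20:45 UTC.
1 October 2026 is a Thursday, so the first Sunday is October 4 and the fourth is October 25.
1 February 2027 is a Monday, so the first Monday is February 1.
At the standard offset (UTC+03:00), 20:45 UTC + 3h = 23:45 Quorax Isles standard time.
The standard-time date in Quorax Isles, 27 January 2027, falls between 25 October 2026 and 1 February 2027, so daylight saving is in effect and Quorax Isles is at UTC+04:00.
20:45 UTC + 4h = 00:45 Quorax Isles (rolling into the next day, 28 January 2027).

00:45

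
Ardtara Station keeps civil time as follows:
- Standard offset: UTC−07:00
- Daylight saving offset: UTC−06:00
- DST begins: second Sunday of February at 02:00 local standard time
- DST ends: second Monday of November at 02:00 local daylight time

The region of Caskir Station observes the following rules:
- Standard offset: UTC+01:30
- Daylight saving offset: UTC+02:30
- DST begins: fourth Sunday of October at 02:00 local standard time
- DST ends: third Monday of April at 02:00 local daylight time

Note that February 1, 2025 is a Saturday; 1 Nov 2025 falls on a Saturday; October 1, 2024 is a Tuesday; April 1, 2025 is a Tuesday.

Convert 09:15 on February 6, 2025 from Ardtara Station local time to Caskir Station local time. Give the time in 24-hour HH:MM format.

1 February 2025 is a Saturday, so the first Sunday is February 2 and the second is February 9.
1 November 2025 is a Saturday, so the first Monday is November 3 and the second is November 10.
February 6, 2025 is outside the daylight-saving period (9 February – 10 November), so Ardtara Station is on standard time, UTC−07:00.
09:15 Ardtara Station + 7h = 16:15 UTC.
1 October 2024 is a Tuesday, so the first Sunday is October 6 and the fourth is October 27.
1 April 2025 is a Tuesday, so the first Monday is April 7 and the third is April 21.
At the standard offset (UTC+01:30), 16:15 UTC + 1h30m = 17:45 Caskir Station standard time.
The standard-time date in Caskir Station, February 6, 2025, lies within the daylight-saving period (27 October 2024 – 21 April 2025), so Caskir Station is on daylight time, UTC+02:30.
16:15 UTC + 2h30m = 18:45 Caskir Station.

18:45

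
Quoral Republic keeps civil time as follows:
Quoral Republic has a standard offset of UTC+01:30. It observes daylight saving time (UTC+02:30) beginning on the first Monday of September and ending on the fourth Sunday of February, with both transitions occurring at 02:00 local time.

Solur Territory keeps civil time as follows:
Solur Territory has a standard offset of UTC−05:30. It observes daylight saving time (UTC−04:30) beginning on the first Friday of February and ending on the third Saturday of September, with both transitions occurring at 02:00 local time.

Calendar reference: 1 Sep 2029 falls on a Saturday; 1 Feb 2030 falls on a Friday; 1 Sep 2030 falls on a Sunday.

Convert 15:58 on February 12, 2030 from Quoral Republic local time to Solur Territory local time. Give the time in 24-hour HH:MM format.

1 September 2029 is a Saturday, so the first Monday is September 3.
1 February 2030 is a Friday, so the first Sunday is February 3 and the fourth is February 24.
February 12, 2030 falls between 3 September 2029 and 24 February 2030, so daylight saving is in effect and Quoral Republic is at UTC+02:30.
15:58 Quoral Republic − 2h30m = 13:28 UTC.
1 February 2030 is a Friday, so the first Friday is February 1.
1 September 2030 is a Sunday, so the first Saturday is September 7 and the third is September 21.
At the standard offset (UTC−05:30), 13:28 UTC − 5h30m = 07:58 Solur Territory standard time.
The standard-time date in Solur Territory, February 12, 2030, falls between 1 February and 21 September, so daylight saving is in effect and Solur Territory is at UTC−04:30.
13:28 UTC − 4h30m = 08:58 Solur Territory.

08:58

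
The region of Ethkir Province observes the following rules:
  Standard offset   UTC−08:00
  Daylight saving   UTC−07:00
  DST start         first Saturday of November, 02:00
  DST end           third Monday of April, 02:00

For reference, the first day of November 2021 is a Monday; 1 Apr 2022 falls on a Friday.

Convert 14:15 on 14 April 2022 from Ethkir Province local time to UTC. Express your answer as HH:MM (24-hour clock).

1 November 2021 is a Monday, so the first Saturday is November 6.
1 April 2022 is a Friday, so the first Monday is April 4 and the third is April 18.
14 April 2022 lies within the daylight-saving period (6 November 2021 – 18 April 2022), so Ethkir Province is on daylight time, UTC−07:00.
14:15 local + 7h = 21:15 UTC.

21:15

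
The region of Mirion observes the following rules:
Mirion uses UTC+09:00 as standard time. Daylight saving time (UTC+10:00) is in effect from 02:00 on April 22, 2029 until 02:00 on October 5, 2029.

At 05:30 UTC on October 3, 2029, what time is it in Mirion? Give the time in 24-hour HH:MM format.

15:30

At the standard offset (UTC+09:00), 05:30 UTC + 9h = 14:30 Mirion standard time.
The standard-time date in Mirion, October 3, 2029, falls between 22 April and 5 October, so daylight saving is in effect and Mirion is at UTC+10:00.
05:30 UTC + 10h = 15:30 local.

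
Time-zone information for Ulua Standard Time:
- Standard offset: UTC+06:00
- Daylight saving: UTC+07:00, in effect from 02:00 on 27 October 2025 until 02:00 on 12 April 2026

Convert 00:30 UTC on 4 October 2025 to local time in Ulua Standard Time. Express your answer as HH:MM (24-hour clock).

06:30

At the standard offset (UTC+06:00), 00:30 UTC + 6h = 06:30 Ulua Standard Time standard time.
The standard-time date in Ulua Standard Time, 4 October 2025, is outside the daylight-saving period (27 October 2025 – 12 April 2026), so Ulua Standard Time is on standard time, UTC+06:00.
00:30 UTC + 6h = 06:30 local.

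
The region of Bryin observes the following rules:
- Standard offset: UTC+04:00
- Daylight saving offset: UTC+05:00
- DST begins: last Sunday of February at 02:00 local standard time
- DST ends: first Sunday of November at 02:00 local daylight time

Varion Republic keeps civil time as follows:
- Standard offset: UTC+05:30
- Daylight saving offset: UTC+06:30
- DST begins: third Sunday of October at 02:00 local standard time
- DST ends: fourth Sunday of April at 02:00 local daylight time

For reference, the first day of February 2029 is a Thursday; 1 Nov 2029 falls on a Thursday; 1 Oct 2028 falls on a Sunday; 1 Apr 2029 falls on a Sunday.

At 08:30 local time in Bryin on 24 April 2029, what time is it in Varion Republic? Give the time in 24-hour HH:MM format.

1 February 2029 is a Thursday, so Sundays fall on 4, 11, 18, 25; the last is February 25.
1 November 2029 is a Thursday, so the first Sunday is November 4.
Daylight saving runs 25 February – 4 November; 24 April 2029 is inside that window, so Bryin is at UTC+05:00.
08:30 Bryin − 5h = 03:30 UTC.
1 October 2028 is a Sunday, so the first Sunday is October 1 and the third is October 15.
1 April 2029 is a Sunday, so the first Sunday is April 1 and the fourth is April 22.
At the standard offset (UTC+05:30), 03:30 UTC + 5h30m = 09:00 Varion Republic standard time.
The standard-time date in Varion Republic, 24 April 2029, does not fall between 15 October 2028 and 22 April 2029, so daylight saving is not in effect and Varion Republic is at UTC+05:30.
03:30 UTC + 5h30m = 09:00 Varion Republic.

09:00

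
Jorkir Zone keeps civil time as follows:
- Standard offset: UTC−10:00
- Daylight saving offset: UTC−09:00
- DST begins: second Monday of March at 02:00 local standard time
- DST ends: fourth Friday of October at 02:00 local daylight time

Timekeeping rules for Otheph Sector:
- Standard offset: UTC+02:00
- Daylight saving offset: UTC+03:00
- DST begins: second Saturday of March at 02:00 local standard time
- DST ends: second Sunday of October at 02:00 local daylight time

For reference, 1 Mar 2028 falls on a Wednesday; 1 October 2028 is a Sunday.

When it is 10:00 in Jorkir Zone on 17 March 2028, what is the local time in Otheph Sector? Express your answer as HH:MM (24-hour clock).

22:00

1 March 2028 is a Wednesday, so the first Monday is March 6 and the second is March 13.
1 October 2028 is a Sunday, so the first Friday is October 6 and the fourth is October 27.
17 March 2028 falls between 13 March and 27 October, so daylight saving is in effect and Jorkir Zone is at UTC−09:00.
10:00 Jorkir Zone + 9h = 19:00 UTC.
1 March 2028 is a Wednesday, so the first Saturday is March 4 and the second is March 11.
1 October 2028 is a Sunday, so the first Sunday is October 1 and the second is October 8.
At the standard offset (UTC+02:00), 19:00 UTC + 2h = 21:00 Otheph Sector standard time.
The standard-time date in Otheph Sector, 17 March 2028, falls between 11 March and 8 October, so daylight saving is in effect and Otheph Sector is at UTC+03:00.
19:00 UTC + 3h = 22:00 Otheph Sector.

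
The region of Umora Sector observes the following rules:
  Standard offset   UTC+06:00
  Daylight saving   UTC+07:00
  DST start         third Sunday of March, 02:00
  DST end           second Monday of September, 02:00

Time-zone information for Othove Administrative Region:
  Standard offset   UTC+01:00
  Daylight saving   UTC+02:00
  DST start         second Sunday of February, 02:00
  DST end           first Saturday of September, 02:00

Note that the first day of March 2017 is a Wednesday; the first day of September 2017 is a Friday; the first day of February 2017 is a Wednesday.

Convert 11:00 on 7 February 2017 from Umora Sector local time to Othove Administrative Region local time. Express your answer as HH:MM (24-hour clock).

1 March 2017 is a Wednesday, so the first Sunday is March 5 and the third is March 19.
1 September 2017 is a Friday, so the first Monday is September 4 and the second is September 11.
Daylight saving runs 19 March – 11 September; 7 February 2017 is outside that window, so Umora Sector is on standard time at UTC+06:00.
11:00 Umora Sector − 6h = 05:00 UTC.
1 February 2017 is a Wednesday, so the first Sunday is February 5 and the second is February 12.
1 September 2017 is a Friday, so the first Saturday is September 2.
At the standard offset (UTC+01:00), 05:00 UTC + 1h = 06:00 Othove Administrative Region standard time.
The standard-time date in Othove Administrative Region, 7 February 2017, is outside the daylight-saving period (12 February – 2 September), so Othove Administrative Region is on standard time, UTC+01:00.
05:00 UTC + 1h = 06:00 Othove Administrative Region.

06:00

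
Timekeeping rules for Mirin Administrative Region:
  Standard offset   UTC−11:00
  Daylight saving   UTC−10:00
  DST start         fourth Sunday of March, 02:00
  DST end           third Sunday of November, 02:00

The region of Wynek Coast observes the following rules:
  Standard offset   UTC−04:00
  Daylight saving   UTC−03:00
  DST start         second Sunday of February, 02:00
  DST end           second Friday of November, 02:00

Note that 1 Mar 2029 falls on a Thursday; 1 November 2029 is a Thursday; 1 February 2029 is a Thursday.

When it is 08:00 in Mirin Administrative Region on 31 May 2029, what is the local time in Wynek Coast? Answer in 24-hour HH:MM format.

1 March 2029 is a Thursday, so the first Sunday is March 4 and the fourth is March 25.
1 November 2029 is a Thursday, so the first Sunday is November 4 and the third is November 18.
Daylight saving runs 25 March – 18 November; 31 May 2029 is inside that window, so Mirin Administrative Region is at UTC−10:00.
08:00 Mirin Administrative Region + 10h = 18:00 UTC.
1 February 2029 is a Thursday, so the first Sunday is February 4 and the second is February 11.
1 November 2029 is a Thursday, so the first Friday is November 2 and the second is November 9.
At the standard offset (UTC−04:00), 18:00 UTC − 4h = 14:00 Wynek Coast standard time.
Daylight saving runs 11 February – 9 November; the standard-time date in Wynek Coast, 31 May 2029, is inside that window, so Wynek Coast is at UTC−03:00.
18:00 UTC − 3h = 15:00 Wynek Coast.

15:00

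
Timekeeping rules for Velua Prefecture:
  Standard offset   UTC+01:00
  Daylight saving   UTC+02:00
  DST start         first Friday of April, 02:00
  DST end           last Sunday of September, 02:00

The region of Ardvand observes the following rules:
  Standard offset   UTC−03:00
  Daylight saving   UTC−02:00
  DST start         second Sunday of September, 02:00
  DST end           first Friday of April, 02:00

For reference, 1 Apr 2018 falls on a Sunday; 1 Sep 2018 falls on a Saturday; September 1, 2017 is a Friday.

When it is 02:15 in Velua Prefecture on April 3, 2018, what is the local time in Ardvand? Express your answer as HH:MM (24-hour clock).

23:15

1 April 2018 is a Sunday, so the first Friday is April 6.
1 September 2018 is a Saturday, so Sundays fall on 2, 9, 16, 23, 30; the last is September 30.
April 3, 2018 is outside the daylight-saving period (6 April – 30 September), so Velua Prefecture is on standard time, UTC+01:00.
02:15 Velua Prefecture − 1h = 01:15 UTC.
1 September 2017 is a Friday, so the first Sunday is September 3 and the second is September 10.
1 April 2018 is a Sunday, so the first Friday is April 6.
At the standard offset (UTC−03:00), 01:15 UTC − 3h = 22:15 Ardvand standard time (rolling into the previous day, 2 April 2018).
The standard-time date in Ardvand, April 2, 2018, lies within the daylight-saving period (10 September 2017 – 6 April 2018), so Ardvand is on daylight time, UTC−02:00.
01:15 UTC − 2h = 23:15 Ardvand (rolling into the previous day, 2 April 2018).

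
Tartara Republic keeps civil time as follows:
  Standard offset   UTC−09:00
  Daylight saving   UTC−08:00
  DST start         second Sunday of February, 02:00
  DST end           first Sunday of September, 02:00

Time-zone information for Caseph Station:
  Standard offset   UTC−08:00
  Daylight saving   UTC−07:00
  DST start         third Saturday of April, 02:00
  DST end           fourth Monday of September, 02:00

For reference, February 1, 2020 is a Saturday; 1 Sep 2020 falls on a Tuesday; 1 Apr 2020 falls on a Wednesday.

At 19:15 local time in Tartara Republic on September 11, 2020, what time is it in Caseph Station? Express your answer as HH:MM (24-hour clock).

1 February 2020 is a Saturday, so the first Sunday is February 2 and the second is February 9.
1 September 2020 is a Tuesday, so the first Sunday is September 6.
September 11, 2020 does not fall between 9 February and 6 September, so daylight saving is not in effect and Tartara Republic is at UTC−09:00.
19:15 Tartara Republic + 9h = 04:15 UTC (rolling into the next day, 12 September 2020).
1 April 2020 is a Wednesday, so the first Saturday is April 4 and the third is April 18.
1 September 2020 is a Tuesday, so the first Monday is September 7 and the fourth is September 28.
At the standard offset (UTC−08:00), 04:15 UTC − 8h = 20:15 Caseph Station standard time (rolling into the previous day, 11 September 2020).
The standard-time date in Caseph Station, September 11, 2020, falls between 18 April and 28 September, so daylight saving is in effect and Caseph Station is at UTC−07:00.
04:15 UTC − 7h = 21:15 Caseph Station (rolling into the previous day, 11 September 2020).

21:15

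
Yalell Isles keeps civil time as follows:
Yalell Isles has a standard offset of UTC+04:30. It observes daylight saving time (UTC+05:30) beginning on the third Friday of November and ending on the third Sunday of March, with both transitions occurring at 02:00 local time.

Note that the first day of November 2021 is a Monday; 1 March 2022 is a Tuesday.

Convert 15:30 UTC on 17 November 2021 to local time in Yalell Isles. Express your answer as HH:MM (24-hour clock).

1 November 2021 is a Monday, so the first Friday is November 5 and the third is November 19.
1 March 2022 is a Tuesday, so the first Sunday is March 6 and the third is March 20.
At the standard offset (UTC+04:30), 15:30 UTC + 4h30m = 20:00 Yalell Isles standard time.
Daylight saving runs 19 November 2021 – 20 March 2022; the standard-time date in Yalell Isles, 17 November 2021, is outside that window, so Yalell Isles is on standard time at UTC+04:30.
15:30 UTC + 4h30m = 20:00 local.

20:00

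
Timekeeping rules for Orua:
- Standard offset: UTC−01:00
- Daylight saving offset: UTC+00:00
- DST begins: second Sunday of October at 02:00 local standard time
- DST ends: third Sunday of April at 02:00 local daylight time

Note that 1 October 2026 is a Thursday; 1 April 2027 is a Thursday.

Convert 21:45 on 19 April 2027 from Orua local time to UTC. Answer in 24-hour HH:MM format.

22:45

1 October 2026 is a Thursday, so the first Sunday is October 4 and the second is October 11.
1 April 2027 is a Thursday, so the first Sunday is April 4 and the third is April 18.
19 April 2027 does not fall between 11 October 2026 and 18 April 2027, so daylight saving is not in effect and Orua is at UTC−01:00.
21:45 local + 1h = 22:45 UTC.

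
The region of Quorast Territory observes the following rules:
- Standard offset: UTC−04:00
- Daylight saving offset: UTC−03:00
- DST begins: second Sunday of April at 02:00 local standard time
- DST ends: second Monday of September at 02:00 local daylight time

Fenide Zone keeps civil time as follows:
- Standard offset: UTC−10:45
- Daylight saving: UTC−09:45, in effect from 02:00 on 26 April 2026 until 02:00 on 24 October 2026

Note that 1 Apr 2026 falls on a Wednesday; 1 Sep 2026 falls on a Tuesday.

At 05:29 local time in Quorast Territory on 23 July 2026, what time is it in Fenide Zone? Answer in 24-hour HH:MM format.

22:44

1 April 2026 is a Wednesday, so the first Sunday is April 5 and the second is April 12.
1 September 2026 is a Tuesday, so the first Monday is September 7 and the second is September 14.
23 July 2026 falls between 12 April and 14 September, so daylight saving is in effect and Quorast Territory is at UTC−03:00.
05:29 Quorast Territory + 3h = 08:29 UTC.
At the standard offset (UTC−10:45), 08:29 UTC − 10h45m = 21:44 Fenide Zone standard time (rolling into the previous day, 22 July 2026).
The standard-time date in Fenide Zone, 22 July 2026, lies within the daylight-saving period (26 April – 24 October), so Fenide Zone is on daylight time, UTC−09:45.
08:29 UTC − 9h45m = 22:44 Fenide Zone (rolling into the previous day, 22 July 2026).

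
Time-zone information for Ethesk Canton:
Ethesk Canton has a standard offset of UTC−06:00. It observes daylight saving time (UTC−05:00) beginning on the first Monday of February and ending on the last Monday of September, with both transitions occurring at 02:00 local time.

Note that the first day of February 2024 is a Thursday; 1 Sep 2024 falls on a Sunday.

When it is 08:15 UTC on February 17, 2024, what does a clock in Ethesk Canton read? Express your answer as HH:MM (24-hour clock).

1 February 2024 is a Thursday, so the first Monday is February 5.
1 September 2024 is a Sunday, so Mondays fall on 2, 9, 16, 23, 30; the last is September 30.
At the standard offset (UTC−06:00), 08:15 UTC − 6h = 02:15 Ethesk Canton standard time.
The standard-time date in Ethesk Canton, February 17, 2024, falls between 5 February and 30 September, so daylight saving is in effect and Ethesk Canton is at UTC−05:00.
08:15 UTC − 5h = 03:15 local.

03:15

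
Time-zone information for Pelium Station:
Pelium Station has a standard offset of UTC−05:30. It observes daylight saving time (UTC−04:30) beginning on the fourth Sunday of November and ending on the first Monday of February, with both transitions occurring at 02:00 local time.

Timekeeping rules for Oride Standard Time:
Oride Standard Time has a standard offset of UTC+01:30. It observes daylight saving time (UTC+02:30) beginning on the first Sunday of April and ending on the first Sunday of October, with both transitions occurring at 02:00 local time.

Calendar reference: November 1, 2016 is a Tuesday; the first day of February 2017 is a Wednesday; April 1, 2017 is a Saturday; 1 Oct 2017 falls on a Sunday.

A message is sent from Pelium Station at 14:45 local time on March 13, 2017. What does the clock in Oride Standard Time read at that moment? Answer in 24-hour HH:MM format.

21:45

1 November 2016 is a Tuesday, so the first Sunday is November 6 and the fourth is November 27.
1 February 2017 is a Wednesday, so the first Monday is February 6.
March 13, 2017 does not fall between 27 November 2016 and 6 February 2017, so daylight saving is not in effect and Pelium Station is at UTC−05:30.
14:45 Pelium Station + 5h30m = 20:15 UTC.
1 April 2017 is a Saturday, so the first Sunday is April 2.
1 October 2017 is a Sunday, so the first Sunday is October 1.
At the standard offset (UTC+01:30), 20:15 UTC + 1h30m = 21:45 Oride Standard Time standard time.
Daylight saving runs 2 April – 1 October; the standard-time date in Oride Standard Time, March 13, 2017, is outside that window, so Oride Standard Time is on standard time at UTC+01:30.
20:15 UTC + 1h30m = 21:45 Oride Standard Time.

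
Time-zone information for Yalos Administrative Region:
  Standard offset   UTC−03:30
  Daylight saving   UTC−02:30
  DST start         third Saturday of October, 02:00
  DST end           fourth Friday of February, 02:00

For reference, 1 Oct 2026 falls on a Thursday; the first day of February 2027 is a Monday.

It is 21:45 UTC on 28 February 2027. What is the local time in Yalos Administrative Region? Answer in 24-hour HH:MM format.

18:15

1 October 2026 is a Thursday, so the first Saturday is October 3 and the third is October 17.
1 February 2027 is a Monday, so the first Friday is February 5 and the fourth is February 26.
At the standard offset (UTC−03:30), 21:45 UTC − 3h30m = 18:15 Yalos Administrative Region standard time.
The standard-time date in Yalos Administrative Region, 28 February 2027, is outside the daylight-saving period (17 October 2026 – 26 February 2027), so Yalos Administrative Region is on standard time, UTC−03:30.
21:45 UTC − 3h30m = 18:15 local.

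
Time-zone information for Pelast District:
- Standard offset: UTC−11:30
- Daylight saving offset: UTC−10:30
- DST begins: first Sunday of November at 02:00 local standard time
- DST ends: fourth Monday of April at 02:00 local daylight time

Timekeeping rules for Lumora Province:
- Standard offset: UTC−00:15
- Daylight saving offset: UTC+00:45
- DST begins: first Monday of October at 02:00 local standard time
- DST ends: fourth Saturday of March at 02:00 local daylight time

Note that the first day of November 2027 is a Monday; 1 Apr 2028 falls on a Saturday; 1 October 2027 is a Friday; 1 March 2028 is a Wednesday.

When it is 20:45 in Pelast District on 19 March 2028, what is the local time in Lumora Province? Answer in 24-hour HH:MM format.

08:00

1 November 2027 is a Monday, so the first Sunday is November 7.
1 April 2028 is a Saturday, so the first Monday is April 3 and the fourth is April 24.
19 March 2028 falls between 7 November 2027 and 24 April 2028, so daylight saving is in effect and Pelast District is at UTC−10:30.
20:45 Pelast District + 10h30m = 07:15 UTC (rolling into the next day, 20 March 2028).
1 October 2027 is a Friday, so the first Monday is October 4.
1 March 2028 is a Wednesday, so the first Saturday is March 4 and the fourth is March 25.
At the standard offset (UTC−00:15), 07:15 UTC − 0h15m = 07:00 Lumora Province standard time.
Daylight saving runs 4 October 2027 – 25 March 2028; the standard-time date in Lumora Province, 20 March 2028, is inside that window, so Lumora Province is at UTC+00:45.
07:15 UTC + 0h45m = 08:00 Lumora Province.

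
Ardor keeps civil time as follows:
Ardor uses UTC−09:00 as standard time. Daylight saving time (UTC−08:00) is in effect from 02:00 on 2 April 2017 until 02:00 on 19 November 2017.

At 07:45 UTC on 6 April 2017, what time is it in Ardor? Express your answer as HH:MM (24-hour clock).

At the standard offset (UTC−09:00), 07:45 UTC − 9h = 22:45 Ardor standard time (rolling into the previous day, 5 April 2017).
The standard-time date in Ardor, 5 April 2017, lies within the daylight-saving period (2 April – 19 November), so Ardor is on daylight time, UTC−08:00.
07:45 UTC − 8h = 23:45 local (rolling into the previous day, 5 April 2017).

23:45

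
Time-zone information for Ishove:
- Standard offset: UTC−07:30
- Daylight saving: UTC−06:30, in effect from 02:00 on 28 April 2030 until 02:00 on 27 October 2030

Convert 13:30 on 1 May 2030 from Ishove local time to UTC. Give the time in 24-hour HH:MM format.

Daylight saving runs 28 April – 27 October; 1 May 2030 is inside that window, so Ishove is at UTC−06:30.
13:30 local + 6h30m = 20:00 UTC.

20:00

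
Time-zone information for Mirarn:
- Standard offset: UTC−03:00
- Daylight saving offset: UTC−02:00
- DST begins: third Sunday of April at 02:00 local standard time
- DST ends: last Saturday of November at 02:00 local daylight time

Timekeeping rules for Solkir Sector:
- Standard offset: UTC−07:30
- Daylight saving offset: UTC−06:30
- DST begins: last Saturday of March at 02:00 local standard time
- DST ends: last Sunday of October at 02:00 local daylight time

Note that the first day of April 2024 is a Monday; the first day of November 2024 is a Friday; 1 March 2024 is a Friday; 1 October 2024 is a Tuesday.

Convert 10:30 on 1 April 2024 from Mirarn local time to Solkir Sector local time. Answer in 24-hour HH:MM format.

1 April 2024 is a Monday, so the first Sunday is April 7 and the third is April 21.
1 November 2024 is a Friday, so Saturdays fall on 2, 9, 16, 23, 30; the last is November 30.
Daylight saving runs 21 April – 30 November; 1 April 2024 is outside that window, so Mirarn is on standard time at UTC−03:00.
10:30 Mirarn + 3h = 13:30 UTC.
1 March 2024 is a Friday, so Saturdays fall on 2, 9, 16, 23, 30; the last is March 30.
1 October 2024 is a Tuesday, so Sundays fall on 6, 13, 20, 27; the last is October 27.
At the standard offset (UTC−07:30), 13:30 UTC − 7h30m = 06:00 Solkir Sector standard time.
The standard-time date in Solkir Sector, 1 April 2024, lies within the daylight-saving period (30 March – 27 October), so Solkir Sector is on daylight time, UTC−06:30.
13:30 UTC − 6h30m = 07:00 Solkir Sector.

07:00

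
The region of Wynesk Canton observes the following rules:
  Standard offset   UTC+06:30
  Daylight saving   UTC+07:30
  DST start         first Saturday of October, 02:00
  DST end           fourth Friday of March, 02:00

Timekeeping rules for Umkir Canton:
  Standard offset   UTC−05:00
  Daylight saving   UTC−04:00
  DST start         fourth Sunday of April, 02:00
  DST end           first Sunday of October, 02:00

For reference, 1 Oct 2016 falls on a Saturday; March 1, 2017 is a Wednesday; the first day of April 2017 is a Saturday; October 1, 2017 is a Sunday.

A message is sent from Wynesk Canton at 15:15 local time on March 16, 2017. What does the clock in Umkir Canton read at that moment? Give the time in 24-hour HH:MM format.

1 October 2016 is a Saturday, so the first Saturday is October 1.
1 March 2017 is a Wednesday, so the first Friday is March 3 and the fourth is March 24.
March 16, 2017 falls between 1 October 2016 and 24 March 2017, so daylight saving is in effect and Wynesk Canton is at UTC+07:30.
15:15 Wynesk Canton − 7h30m = 07:45 UTC.
1 April 2017 is a Saturday, so the first Sunday is April 2 and the fourth is April 23.
1 October 2017 is a Sunday, so the first Sunday is October 1.
At the standard offset (UTC−05:00), 07:45 UTC − 5h = 02:45 Umkir Canton standard time.
The standard-time date in Umkir Canton, March 16, 2017, does not fall between 23 April and 1 October, so daylight saving is not in effect and Umkir Canton is at UTC−05:00.
07:45 UTC − 5h = 02:45 Umkir Canton.

02:45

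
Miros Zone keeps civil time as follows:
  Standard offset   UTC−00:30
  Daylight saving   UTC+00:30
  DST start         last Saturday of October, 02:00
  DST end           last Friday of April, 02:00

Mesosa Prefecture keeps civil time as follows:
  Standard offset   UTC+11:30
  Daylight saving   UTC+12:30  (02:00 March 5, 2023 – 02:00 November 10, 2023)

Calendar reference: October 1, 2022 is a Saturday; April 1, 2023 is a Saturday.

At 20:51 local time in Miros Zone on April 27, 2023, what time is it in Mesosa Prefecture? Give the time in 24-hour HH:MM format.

1 October 2022 is a Saturday, so Saturdays fall on 1, 8, 15, 22, 29; the last is October 29.
1 April 2023 is a Saturday, so Fridays fall on 7, 14, 21, 28; the last is April 28.
Daylight saving runs 29 October 2022 – 28 April 2023; April 27, 2023 is inside that window, so Miros Zone is at UTC+00:30.
20:51 Miros Zone − 0h30m = 20:21 UTC.
At the standard offset (UTC+11:30), 20:21 UTC + 11h30m = 07:51 Mesosa Prefecture standard time (rolling into the next day, 28 April 2023).
The standard-time date in Mesosa Prefecture, April 28, 2023, lies within the daylight-saving period (5 March – 10 November), so Mesosa Prefecture is on daylight time, UTC+12:30.
20:21 UTC + 12h30m = 08:51 Mesosa Prefecture (rolling into the next day, 28 April 2023).

08:51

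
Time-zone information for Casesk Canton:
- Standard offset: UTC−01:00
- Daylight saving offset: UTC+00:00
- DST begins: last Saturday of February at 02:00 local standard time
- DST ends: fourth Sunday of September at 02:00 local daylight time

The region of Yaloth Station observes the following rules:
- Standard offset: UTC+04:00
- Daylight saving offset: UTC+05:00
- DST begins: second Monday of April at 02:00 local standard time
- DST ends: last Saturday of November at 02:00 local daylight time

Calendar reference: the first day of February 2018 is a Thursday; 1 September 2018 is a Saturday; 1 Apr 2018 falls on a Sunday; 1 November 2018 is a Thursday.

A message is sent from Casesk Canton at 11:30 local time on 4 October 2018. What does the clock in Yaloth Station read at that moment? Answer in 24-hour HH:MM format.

1 February 2018 is a Thursday, so Saturdays fall on 3, 10, 17, 24; the last is February 24.
1 September 2018 is a Saturday, so the first Sunday is September 2 and the fourth is September 23.
4 October 2018 is outside the daylight-saving period (24 February – 23 September), so Casesk Canton is on standard time, UTC−01:00.
11:30 Casesk Canton + 1h = 12:30 UTC.
1 April 2018 is a Sunday, so the first Monday is April 2 and the second is April 9.
1 November 2018 is a Thursday, so Saturdays fall on 3, 10, 17, 24; the last is November 24.
At the standard offset (UTC+04:00), 12:30 UTC + 4h = 16:30 Yaloth Station standard time.
The standard-time date in Yaloth Station, 4 October 2018, lies within the daylight-saving period (9 April – 24 November), so Yaloth Station is on daylight time, UTC+05:00.
12:30 UTC + 5h = 17:30 Yaloth Station.

17:30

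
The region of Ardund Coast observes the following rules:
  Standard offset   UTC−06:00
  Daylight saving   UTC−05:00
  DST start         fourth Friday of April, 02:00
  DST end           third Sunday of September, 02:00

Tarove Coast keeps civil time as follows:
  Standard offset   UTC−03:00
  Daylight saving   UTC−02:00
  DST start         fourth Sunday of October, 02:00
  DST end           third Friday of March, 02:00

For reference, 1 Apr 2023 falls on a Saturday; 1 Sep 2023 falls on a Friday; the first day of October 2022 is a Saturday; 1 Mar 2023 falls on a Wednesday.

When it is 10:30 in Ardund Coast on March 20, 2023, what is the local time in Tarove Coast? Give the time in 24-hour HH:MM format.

13:30

1 April 2023 is a Saturday, so the first Friday is April 7 and the fourth is April 28.
1 September 2023 is a Friday, so the first Sunday is September 3 and the third is September 17.
Daylight saving runs 28 April – 17 September; March 20, 2023 is outside that window, so Ardund Coast is on standard time at UTC−06:00.
10:30 Ardund Coast + 6h = 16:30 UTC.
1 October 2022 is a Saturday, so the first Sunday is October 2 and the fourth is October 23.
1 March 2023 is a Wednesday, so the first Friday is March 3 and the third is March 17.
At the standard offset (UTC−03:00), 16:30 UTC − 3h = 13:30 Tarove Coast standard time.
The standard-time date in Tarove Coast, March 20, 2023, is outside the daylight-saving period (23 October 2022 – 17 March 2023), so Tarove Coast is on standard time, UTC−03:00.
16:30 UTC − 3h = 13:30 Tarove Coast.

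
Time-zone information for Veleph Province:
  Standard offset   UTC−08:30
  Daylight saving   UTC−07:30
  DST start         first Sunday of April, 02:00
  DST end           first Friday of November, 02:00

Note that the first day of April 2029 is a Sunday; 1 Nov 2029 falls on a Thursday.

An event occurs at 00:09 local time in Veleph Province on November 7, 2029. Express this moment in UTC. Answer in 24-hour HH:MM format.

08:39

1 April 2029 is a Sunday, so the first Sunday is April 1.
1 November 2029 is a Thursday, so the first Friday is November 2.
Daylight saving runs 1 April – 2 November; November 7, 2029 is outside that window, so Veleph Province is on standard time at UTC−08:30.
00:09 local + 8h30m = 08:39 UTC.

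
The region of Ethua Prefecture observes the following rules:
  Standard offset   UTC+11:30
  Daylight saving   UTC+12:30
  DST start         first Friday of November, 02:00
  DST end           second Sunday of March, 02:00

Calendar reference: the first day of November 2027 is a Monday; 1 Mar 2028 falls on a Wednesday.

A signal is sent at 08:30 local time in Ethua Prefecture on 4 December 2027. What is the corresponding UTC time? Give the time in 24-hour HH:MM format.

1 November 2027 is a Monday, so the first Friday is November 5.
1 March 2028 is a Wednesday, so the first Sunday is March 5 and the second is March 12.
Daylight saving runs 5 November 2027 – 12 March 2028; 4 December 2027 is inside that window, so Ethua Prefecture is at UTC+12:30.
08:30 local − 12h30m = 20:00 UTC (rolling into the previous day, 3 December 2027).

20:00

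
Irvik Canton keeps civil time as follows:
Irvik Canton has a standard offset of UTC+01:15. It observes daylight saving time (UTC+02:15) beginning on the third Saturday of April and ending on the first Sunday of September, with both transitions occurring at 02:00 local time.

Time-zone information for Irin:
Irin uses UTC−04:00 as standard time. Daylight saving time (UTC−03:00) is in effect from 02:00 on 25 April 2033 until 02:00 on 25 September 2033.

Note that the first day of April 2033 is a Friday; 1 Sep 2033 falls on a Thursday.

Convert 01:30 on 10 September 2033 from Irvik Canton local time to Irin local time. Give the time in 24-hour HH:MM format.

21:15

1 April 2033 is a Friday, so the first Saturday is April 2 and the third is April 16.
1 September 2033 is a Thursday, so the first Sunday is September 4.
10 September 2033 is outside the daylight-saving period (16 April – 4 September), so Irvik Canton is on standard time, UTC+01:15.
01:30 Irvik Canton − 1h15m = 00:15 UTC.
At the standard offset (UTC−04:00), 00:15 UTC − 4h = 20:15 Irin standard time (rolling into the previous day, 9 September 2033).
The standard-time date in Irin, 9 September 2033, falls between 25 April and 25 September, so daylight saving is in effect and Irin is at UTC−03:00.
00:15 UTC − 3h = 21:15 Irin (rolling into the previous day, 9 September 2033).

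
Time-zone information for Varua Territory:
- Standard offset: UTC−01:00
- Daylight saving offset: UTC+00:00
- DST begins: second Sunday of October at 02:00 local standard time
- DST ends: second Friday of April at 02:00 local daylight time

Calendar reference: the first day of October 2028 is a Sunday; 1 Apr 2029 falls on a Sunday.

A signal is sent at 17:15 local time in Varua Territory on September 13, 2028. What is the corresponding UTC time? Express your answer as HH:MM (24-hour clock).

1 October 2028 is a Sunday, so the first Sunday is October 1 and the second is October 8.
1 April 2029 is a Sunday, so the first Friday is April 6 and the second is April 13.
September 13, 2028 does not fall between 8 October 2028 and 13 April 2029, so daylight saving is not in effect and Varua Territory is at UTC−01:00.
17:15 local + 1h = 18:15 UTC.

18:15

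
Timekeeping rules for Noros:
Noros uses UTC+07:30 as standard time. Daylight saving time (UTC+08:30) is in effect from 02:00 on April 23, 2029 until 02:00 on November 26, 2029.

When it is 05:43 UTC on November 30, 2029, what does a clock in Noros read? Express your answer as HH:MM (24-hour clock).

At the standard offset (UTC+07:30), 05:43 UTC + 7h30m = 13:13 Noros standard time.
The standard-time date in Noros, November 30, 2029, does not fall between 23 April and 26 November, so daylight saving is not in effect and Noros is at UTC+07:30.
05:43 UTC + 7h30m = 13:13 local.

13:13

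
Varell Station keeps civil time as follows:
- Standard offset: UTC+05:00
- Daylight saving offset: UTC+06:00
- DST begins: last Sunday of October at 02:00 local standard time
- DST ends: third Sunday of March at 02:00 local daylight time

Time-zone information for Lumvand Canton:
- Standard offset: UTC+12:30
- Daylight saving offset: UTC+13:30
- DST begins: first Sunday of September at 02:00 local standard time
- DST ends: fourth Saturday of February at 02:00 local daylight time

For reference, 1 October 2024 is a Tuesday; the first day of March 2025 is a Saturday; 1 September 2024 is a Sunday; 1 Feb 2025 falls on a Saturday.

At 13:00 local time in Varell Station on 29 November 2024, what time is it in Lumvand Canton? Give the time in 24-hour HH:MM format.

20:30

1 October 2024 is a Tuesday, so Sundays fall on 6, 13, 20, 27; the last is October 27.
1 March 2025 is a Saturday, so the first Sunday is March 2 and the third is March 16.
29 November 2024 falls between 27 October 2024 and 16 March 2025, so daylight saving is in effect and Varell Station is at UTC+06:00.
13:00 Varell Station − 6h = 07:00 UTC.
1 September 2024 is a Sunday, so the first Sunday is September 1.
1 February 2025 is a Saturday, so the first Saturday is February 1 and the fourth is February 22.
At the standard offset (UTC+12:30), 07:00 UTC + 12h30m = 19:30 Lumvand Canton standard time.
The standard-time date in Lumvand Canton, 29 November 2024, falls between 1 September 2024 and 22 February 2025, so daylight saving is in effect and Lumvand Canton is at UTC+13:30.
07:00 UTC + 13h30m = 20:30 Lumvand Canton.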